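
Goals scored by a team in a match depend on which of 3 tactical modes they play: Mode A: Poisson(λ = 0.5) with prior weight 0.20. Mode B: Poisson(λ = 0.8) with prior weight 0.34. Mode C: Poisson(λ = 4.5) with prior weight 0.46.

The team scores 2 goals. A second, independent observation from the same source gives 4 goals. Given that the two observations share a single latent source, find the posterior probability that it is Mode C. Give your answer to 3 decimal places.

0.961

The responsibility of component k is π_k f_k(x) divided by Σ_j π_j f_j(x).
Since both observations come from the same component, the likelihood for component k is f_k(x₁)·f_k(x₂).
  f_A = [e^(−0.5)·0.5^2/2! = 0.0758163] × [0.00157951] = 0.000119752
  f_B = [e^(−0.8)·0.8^2/2! = 0.143785] × [0.00766855] = 0.00110262
  f_C = [e^(−4.5)·4.5^2/2! = 0.112479] × [0.189808] = 0.0213493
Multiply by the mixture weights:
  π_A·f_A = 0.20 × 0.000119752 = 2.39505e-05
  π_B·f_B = 0.34 × 0.00110262 = 0.000374892
  π_C·f_C = 0.46 × 0.0213493 = 0.00982068
Evidence: 2.39505e-05 + 0.000374892 + 0.00982068 = 0.0102195
P(Mode C | x₁,x₂) ≈ 0.961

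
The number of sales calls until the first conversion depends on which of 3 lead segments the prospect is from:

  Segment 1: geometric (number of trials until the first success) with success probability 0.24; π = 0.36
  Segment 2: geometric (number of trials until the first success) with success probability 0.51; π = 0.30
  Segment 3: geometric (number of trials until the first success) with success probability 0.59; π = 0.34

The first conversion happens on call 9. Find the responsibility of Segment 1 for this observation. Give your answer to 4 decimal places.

By Bayes' theorem, P(k | x) = π_k f_k(x) / Σ_j π_j f_j(x).
Component likelihoods at x = 9:
  L_1 = 0.24·(1−0.24)^8 = 0.24·0.111303 = 0.0267128
  L_2 = 0.51·(1−0.51)^8 = 0.51·0.00332329 = 0.00169488
  L_3 = 0.59·(1−0.59)^8 = 0.59·0.000798493 = 0.000471111
Multiply by the mixture weights:
  π_1·L_1 = 0.36 × 0.0267128 = 0.00961662
  π_2·L_2 = 0.30 × 0.00169488 = 0.000508464
  π_3·L_3 = 0.34 × 0.000471111 = 0.000160178
Evidence: 0.00961662 + 0.000508464 + 0.000160178 = 0.0102853
So the posterior for Segment 1 is 0.00961662 / 0.0102853 ≈ 0.9350.

0.9350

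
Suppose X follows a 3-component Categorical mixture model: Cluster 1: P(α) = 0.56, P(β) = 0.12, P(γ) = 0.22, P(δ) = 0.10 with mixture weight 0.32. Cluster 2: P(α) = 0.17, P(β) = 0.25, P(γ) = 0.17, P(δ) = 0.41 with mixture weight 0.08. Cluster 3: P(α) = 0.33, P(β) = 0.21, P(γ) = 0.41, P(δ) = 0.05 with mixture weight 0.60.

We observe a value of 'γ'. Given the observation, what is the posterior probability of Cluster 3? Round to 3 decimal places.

0.745

The responsibility of component k is π_k f_k(x) divided by Σ_j π_j f_j(x).
Evaluate each component's likelihood at the observed value:
  f_1 = P(γ | comp) = 0.22
  f_2 = P(γ | comp) = 0.17
  f_3 = P(γ | comp) = 0.41
Prior × likelihood for each component:
  π_1·f_1 = 0.32 × 0.22 = 0.0704
  π_2·f_2 = 0.08 × 0.17 = 0.0136
  π_3·f_3 = 0.60 × 0.41 = 0.246
Marginal: 0.0704 + 0.0136 + 0.246 = 0.33
P(Cluster 3 | the observation) ≈ 0.745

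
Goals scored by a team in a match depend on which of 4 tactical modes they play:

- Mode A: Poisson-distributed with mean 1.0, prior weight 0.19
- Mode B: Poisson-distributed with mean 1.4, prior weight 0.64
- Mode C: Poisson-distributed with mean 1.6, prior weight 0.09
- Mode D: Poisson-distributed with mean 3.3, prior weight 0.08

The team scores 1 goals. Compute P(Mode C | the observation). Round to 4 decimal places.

0.0882

By Bayes' theorem, P(k | x) = w_k f_k(x) / Σ_j w_j f_j(x).
Component likelihoods at x = 1 goals:
  f_A = 0.367879
  f_B = 0.345236
  f_C = 0.323034
  f_D = 0.121714
Weight by the priors:
  w_A·f_A = 0.19 × 0.367879 = 0.0698971
  w_B·f_B = 0.64 × 0.345236 = 0.220951
  w_C·f_C = 0.09 × 0.323034 = 0.0290731
  w_D·f_D = 0.08 × 0.121714 = 0.00973716
Denominator: 0.0698971 + 0.220951 + 0.0290731 + 0.00973716 = 0.329658
P(Mode C | the observation) = 0.0290731 / 0.329658 ≈ 0.0882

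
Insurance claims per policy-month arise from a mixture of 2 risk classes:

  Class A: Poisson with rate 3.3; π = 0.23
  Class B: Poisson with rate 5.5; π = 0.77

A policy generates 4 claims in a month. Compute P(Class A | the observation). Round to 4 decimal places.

Posterior ∝ prior × likelihood, so P(k | x) ∝ π_k f_k(x); normalise over all components.
Poisson probabilities:
  L_A = e^(−3.3)·3.3^4/4! = 0.182252
  L_B = e^(−5.5)·5.5^4/4! = 0.155819
Weight by the priors:
  π_A·L_A = 0.23 × 0.182252 = 0.041918
  π_B·L_B = 0.77 × 0.155819 = 0.11998
Evidence: 0.041918 + 0.11998 = 0.161898
So the posterior for Class A is 0.041918 / 0.161898 ≈ 0.2589.

0.2589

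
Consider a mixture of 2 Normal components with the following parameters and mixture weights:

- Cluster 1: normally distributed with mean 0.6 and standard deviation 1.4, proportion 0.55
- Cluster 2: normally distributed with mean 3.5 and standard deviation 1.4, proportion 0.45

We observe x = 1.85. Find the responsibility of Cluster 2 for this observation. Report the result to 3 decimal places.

The responsibility of component k is P(Z=k) f_k(x) divided by Σ_j P(Z=j) f_j(x).
Evaluate each component's likelihood at the observed value:
  L_1 = (1/(1.4·√(2π)))·exp(−(1.85−0.6)²/(2·1.4²)) = 0.284959·exp(-0.39860) = 0.191282
  L_2 = (1/(1.4·√(2π)))·exp(−(1.85−3.5)²/(2·1.4²)) = 0.284959·exp(-0.69452) = 0.142285
Multiply by the mixture weights:
  P(Z=1)·L_1 = 0.55 × 0.191282 = 0.105205
  P(Z=2)·L_2 = 0.45 × 0.142285 = 0.0640281
Evidence: 0.105205 + 0.0640281 = 0.169233
P(Cluster 2 | x) ≈ 0.378

0.378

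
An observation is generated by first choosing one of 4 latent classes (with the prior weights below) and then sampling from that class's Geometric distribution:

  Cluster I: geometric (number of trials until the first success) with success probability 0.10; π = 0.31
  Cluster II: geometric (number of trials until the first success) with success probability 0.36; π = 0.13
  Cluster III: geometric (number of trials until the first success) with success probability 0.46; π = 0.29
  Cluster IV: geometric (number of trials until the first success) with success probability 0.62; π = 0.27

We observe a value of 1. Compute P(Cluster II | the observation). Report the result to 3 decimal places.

The responsibility of component k is w_k f_k(x) divided by Σ_j w_j f_j(x).
Geometric probabilities:
  f_I = 0.1
  f_II = 0.36
  f_III = 0.46
  f_IV = 0.62
Prior × likelihood for each component:
  w_I·f_I = 0.31 × 0.1 = 0.031
  w_II·f_II = 0.13 × 0.36 = 0.0468
  w_III·f_III = 0.29 × 0.46 = 0.1334
  w_IV·f_IV = 0.27 × 0.62 = 0.1674
Marginal: 0.031 + 0.0468 + 0.1334 + 0.1674 = 0.3786
P(Cluster II | 1) ≈ 0.124

0.124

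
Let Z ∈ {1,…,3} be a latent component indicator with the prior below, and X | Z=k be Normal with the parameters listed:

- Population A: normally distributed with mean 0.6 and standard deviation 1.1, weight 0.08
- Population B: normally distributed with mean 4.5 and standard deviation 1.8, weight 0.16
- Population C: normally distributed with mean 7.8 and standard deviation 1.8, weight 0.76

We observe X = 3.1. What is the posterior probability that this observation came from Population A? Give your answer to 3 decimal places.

P(component k | x) = π_k·f_k(x) / marginal(x), where marginal(x) = Σ_j π_j·f_j(x).
Evaluate each component's likelihood at the observed value:
  L_A = 0.0274087
  L_B = 0.163786
  L_C = 0.00733076
Multiply by the mixture weights:
  π_A·L_A = 0.08 × 0.0274087 = 0.0021927
  π_B·L_B = 0.16 × 0.163786 = 0.0262058
  π_C·L_C = 0.76 × 0.00733076 = 0.00557138
Marginal: 0.0021927 + 0.0262058 + 0.00557138 = 0.0339698
P(Population A | the observation) ≈ 0.065

0.065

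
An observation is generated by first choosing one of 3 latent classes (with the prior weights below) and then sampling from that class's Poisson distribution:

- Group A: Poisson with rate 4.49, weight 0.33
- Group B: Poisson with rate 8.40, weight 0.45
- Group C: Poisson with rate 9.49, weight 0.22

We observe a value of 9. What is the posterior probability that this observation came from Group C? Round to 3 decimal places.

0.304

Posterior ∝ prior × likelihood, so P(k | x) ∝ P(Z=k) f_k(x); normalise over all components.
Poisson probabilities:
  f_A = 0.0229336
  f_B = 0.129026
  f_C = 0.13007
Prior × likelihood for each component:
  P(Z=A)·f_A = 0.33 × 0.0229336 = 0.00756808
  P(Z=B)·f_B = 0.45 × 0.129026 = 0.0580617
  P(Z=C)·f_C = 0.22 × 0.13007 = 0.0286155
Denominator: 0.00756808 + 0.0580617 + 0.0286155 = 0.0942452
P(Group C | the observation) = 0.0286155 / 0.0942452 ≈ 0.304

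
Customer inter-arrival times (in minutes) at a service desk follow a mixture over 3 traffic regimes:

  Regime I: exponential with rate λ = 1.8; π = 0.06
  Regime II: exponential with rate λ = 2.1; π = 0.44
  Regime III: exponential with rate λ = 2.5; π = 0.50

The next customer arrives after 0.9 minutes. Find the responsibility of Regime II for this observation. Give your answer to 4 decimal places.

P(component k | x) = w_k·f_k(x) / marginal(x), where marginal(x) = Σ_j w_j·f_j(x).
Component likelihoods at x = 0.9 minutes:
  p_I = 0.356218
  p_II = 0.317251
  p_III = 0.263498
Unnormalised posteriors:
  w_I·p_I = 0.06 × 0.356218 = 0.0213731
  w_II·p_II = 0.44 × 0.317251 = 0.13959
  w_III·p_III = 0.50 × 0.263498 = 0.131749
Sum: 0.0213731 + 0.13959 + 0.131749 = 0.292712
So the posterior for Regime II is 0.13959 / 0.292712 ≈ 0.4769.

0.4769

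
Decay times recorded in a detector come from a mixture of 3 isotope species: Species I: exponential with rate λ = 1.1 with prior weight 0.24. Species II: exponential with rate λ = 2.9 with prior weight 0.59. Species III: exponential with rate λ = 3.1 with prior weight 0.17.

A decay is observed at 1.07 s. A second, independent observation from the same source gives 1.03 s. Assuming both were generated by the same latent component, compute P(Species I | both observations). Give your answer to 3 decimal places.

Apply Bayes' rule: the posterior for each component is proportional to its prior times its likelihood at x.
Since both observations come from the same component, the likelihood for component k is f_k(x₁)·f_k(x₂).
  p_I = [1.1·e^(−1.1·1.07) = 1.1·e^(−1.1770) = 0.339022] × [0.354272] = 0.120106
  p_II = [2.9·e^(−2.9·1.07) = 2.9·e^(−3.1030) = 0.130251] × [0.146272] = 0.0190521
  p_III = [3.1·e^(−3.1·1.07) = 3.1·e^(−3.3170) = 0.112411] × [0.12725] = 0.0143043
Unnormalised posteriors:
  w_I·p_I = 0.24 × 0.120106 = 0.0288255
  w_II·p_II = 0.59 × 0.0190521 = 0.0112407
  w_III·p_III = 0.17 × 0.0143043 = 0.00243173
Denominator: 0.0288255 + 0.0112407 + 0.00243173 = 0.0424979
P(Species I | x) ≈ 0.678

0.678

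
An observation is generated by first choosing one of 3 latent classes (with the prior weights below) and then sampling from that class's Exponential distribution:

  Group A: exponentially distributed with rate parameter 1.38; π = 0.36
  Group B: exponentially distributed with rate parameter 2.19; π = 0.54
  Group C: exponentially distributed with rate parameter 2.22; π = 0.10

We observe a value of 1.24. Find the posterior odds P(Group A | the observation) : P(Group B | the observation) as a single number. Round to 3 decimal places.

The posterior odds equal the prior odds times the likelihood ratio: (w_i/w_j)·(f_i(x)/f_j(x)).
Component likelihoods at x = 1.24:
  f_A = 0.249295
  f_B = 0.144902
  f_C = 0.141523
Odds = (0.36/0.54) × (0.249295/0.144902) = 0.666667 × 1.72044 ≈ 1.147

1.147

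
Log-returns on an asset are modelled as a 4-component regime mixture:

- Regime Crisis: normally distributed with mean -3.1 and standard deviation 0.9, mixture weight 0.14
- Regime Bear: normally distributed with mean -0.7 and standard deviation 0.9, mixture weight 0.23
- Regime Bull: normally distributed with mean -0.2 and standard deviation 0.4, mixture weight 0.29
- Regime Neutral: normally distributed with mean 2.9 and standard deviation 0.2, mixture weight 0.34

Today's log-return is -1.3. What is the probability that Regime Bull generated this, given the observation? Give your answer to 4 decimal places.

By Bayes' theorem, P(k | x) = π_k f_k(x) / Σ_j π_j f_j(x).
Evaluate each component's likelihood at the observed value:
  L_Crisis = (1/(0.9·√(2π)))·exp(−(-1.3−-3.1)²/(2·0.9²)) = 0.443269·exp(-2.00000) = 0.05999
  L_Bear = (1/(0.9·√(2π)))·exp(−(-1.3−-0.7)²/(2·0.9²)) = 0.443269·exp(-0.22222) = 0.354942
  L_Bull = (1/(0.4·√(2π)))·exp(−(-1.3−-0.2)²/(2·0.4²)) = 0.997356·exp(-3.78125) = 0.0227339
  L_Neutral = (1/(0.2·√(2π)))·exp(−(-1.3−2.9)²/(2·0.2²)) = 1.994711·exp(-220.50000) = 3.45101e-96
Weight by the priors:
  π_Crisis·L_Crisis = 0.14 × 0.05999 = 0.00839859
  π_Bear·L_Bear = 0.23 × 0.354942 = 0.0816367
  π_Bull·L_Bull = 0.29 × 0.0227339 = 0.00659283
  π_Neutral·L_Neutral = 0.34 × 3.45101e-96 = 1.17335e-96
Evidence: 0.00839859 + 0.0816367 + 0.00659283 + 1.17335e-96 = 0.0966281
P(Regime Bull | -1.3) = 0.00659283 / 0.0966281 ≈ 0.0682

0.0682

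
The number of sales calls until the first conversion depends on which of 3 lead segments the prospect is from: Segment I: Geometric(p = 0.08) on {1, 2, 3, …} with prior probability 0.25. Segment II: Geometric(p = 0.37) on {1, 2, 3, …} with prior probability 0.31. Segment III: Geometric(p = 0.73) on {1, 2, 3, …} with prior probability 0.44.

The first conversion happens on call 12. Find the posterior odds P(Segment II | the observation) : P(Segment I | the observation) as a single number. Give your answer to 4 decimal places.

Only the two components matter; the odds are (w_i f_i(x)) / (w_j f_j(x)).
Geometric probabilities:
  p_I = 0.08·(1−0.08)^11 = 0.08·0.399637 = 0.031971
  p_II = 0.37·(1−0.37)^11 = 0.37·0.00620506 = 0.00229587
  p_III = 0.73·(1−0.73)^11 = 0.73·5.55906e-07 = 4.05811e-07
Posterior odds = (w_II·p_II) / (w_I·p_I) = (0.31·0.00229587) / (0.25·0.031971) = 0.00071172 / 0.00799275 ≈ 0.0890

0.0890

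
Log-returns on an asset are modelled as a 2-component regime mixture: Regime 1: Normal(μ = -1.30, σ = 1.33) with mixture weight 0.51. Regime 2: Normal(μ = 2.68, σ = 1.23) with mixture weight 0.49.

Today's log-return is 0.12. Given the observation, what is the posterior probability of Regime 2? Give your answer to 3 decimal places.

0.174

By Bayes' theorem, P(k | x) = w_k f_k(x) / Σ_j w_j f_j(x).
Component likelihoods at x = 0.12:
  p_1 = (1/(1.33·√(2π)))·exp(−(0.12−-1.30)²/(2·1.33²)) = 0.299957·exp(-0.56996) = 0.16964
  p_2 = (1/(1.23·√(2π)))·exp(−(0.12−2.68)²/(2·1.23²)) = 0.324343·exp(-2.16591) = 0.0371846
Prior × likelihood for each component:
  w_1·p_1 = 0.51 × 0.16964 = 0.0865164
  w_2·p_2 = 0.49 × 0.0371846 = 0.0182205
Normaliser: 0.0865164 + 0.0182205 = 0.104737
P(Regime 2 | the observation) = 0.0182205 / 0.104737 ≈ 0.174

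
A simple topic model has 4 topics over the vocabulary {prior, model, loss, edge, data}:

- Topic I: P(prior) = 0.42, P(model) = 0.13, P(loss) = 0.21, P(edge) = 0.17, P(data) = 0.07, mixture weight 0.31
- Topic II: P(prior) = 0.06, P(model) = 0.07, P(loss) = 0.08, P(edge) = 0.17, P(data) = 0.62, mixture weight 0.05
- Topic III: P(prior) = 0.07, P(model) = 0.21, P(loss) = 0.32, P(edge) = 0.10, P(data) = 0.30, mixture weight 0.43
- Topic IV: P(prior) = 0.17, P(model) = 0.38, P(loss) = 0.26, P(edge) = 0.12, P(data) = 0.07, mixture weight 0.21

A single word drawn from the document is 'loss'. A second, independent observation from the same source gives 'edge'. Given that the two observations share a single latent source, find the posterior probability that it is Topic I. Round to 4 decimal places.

The responsibility of component k is π_k f_k(x) divided by Σ_j π_j f_j(x).
Since both observations come from the same component, the likelihood for component k is f_k(x₁)·f_k(x₂).
  L_I = [P(loss | comp) = 0.21] × [0.17] = 0.0357
  L_II = [P(loss | comp) = 0.08] × [0.17] = 0.0136
  L_III = [P(loss | comp) = 0.32] × [0.1] = 0.032
  L_IV = [P(loss | comp) = 0.26] × [0.12] = 0.0312
Unnormalised posteriors:
  π_I·L_I = 0.31 × 0.0357 = 0.011067
  π_II·L_II = 0.05 × 0.0136 = 0.00068
  π_III·L_III = 0.43 × 0.032 = 0.01376
  π_IV·L_IV = 0.21 × 0.0312 = 0.006552
Sum: 0.011067 + 0.00068 + 0.01376 + 0.006552 = 0.032059
Responsibility of Topic I: 0.011067 / 0.032059 ≈ 0.3452

0.3452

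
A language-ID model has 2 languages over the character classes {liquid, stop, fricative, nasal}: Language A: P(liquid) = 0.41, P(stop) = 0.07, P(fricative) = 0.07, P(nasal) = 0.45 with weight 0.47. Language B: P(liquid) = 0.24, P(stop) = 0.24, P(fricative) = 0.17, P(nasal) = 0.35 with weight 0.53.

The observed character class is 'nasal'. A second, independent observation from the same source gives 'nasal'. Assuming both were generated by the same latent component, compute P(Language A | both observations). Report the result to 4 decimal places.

Apply Bayes' rule: the posterior for each component is proportional to its prior times its likelihood at x.
Since both observations come from the same component, the likelihood for component k is f_k(x₁)·f_k(x₂).
  f_A = [P(nasal | comp) = 0.45] × [0.45] = 0.2025
  f_B = [P(nasal | comp) = 0.35] × [0.35] = 0.1225
Unnormalised posteriors:
  π_A·f_A = 0.47 × 0.2025 = 0.095175
  π_B·f_B = 0.53 × 0.1225 = 0.064925
Denominator: 0.095175 + 0.064925 = 0.1601
P(Language A | x₁,x₂) ≈ 0.5945

0.5945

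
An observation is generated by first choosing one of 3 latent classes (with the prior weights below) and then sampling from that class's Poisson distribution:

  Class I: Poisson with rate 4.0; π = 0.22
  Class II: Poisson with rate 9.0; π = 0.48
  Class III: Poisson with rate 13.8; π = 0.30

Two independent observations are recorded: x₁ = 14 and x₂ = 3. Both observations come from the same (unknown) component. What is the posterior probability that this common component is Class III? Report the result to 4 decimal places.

0.0566

Posterior ∝ prior × likelihood, so P(k | x) ∝ w_k f_k(x); normalise over all components.
Since both observations come from the same component, the likelihood for component k is f_k(x₁)·f_k(x₂).
  L_I = [e^(−4.0)·4.0^14/14! = 5.63967e-05] × [0.195367] = 1.1018e-05
  L_II = [e^(−9.0)·9.0^14/14! = 0.0323844] × [0.0149943] = 0.000485582
  L_III = [e^(−13.8)·13.8^14/14! = 0.105836] × [0.000444859] = 4.70822e-05
Unnormalised posteriors:
  w_I·L_I = 0.22 × 1.1018e-05 = 2.42397e-06
  w_II·L_II = 0.48 × 0.000485582 = 0.000233079
  w_III·L_III = 0.30 × 4.70822e-05 = 1.41247e-05
Denominator: 2.42397e-06 + 0.000233079 + 1.41247e-05 = 0.000249628
P(Class III | data) = 1.41247e-05 / 0.000249628 ≈ 0.0566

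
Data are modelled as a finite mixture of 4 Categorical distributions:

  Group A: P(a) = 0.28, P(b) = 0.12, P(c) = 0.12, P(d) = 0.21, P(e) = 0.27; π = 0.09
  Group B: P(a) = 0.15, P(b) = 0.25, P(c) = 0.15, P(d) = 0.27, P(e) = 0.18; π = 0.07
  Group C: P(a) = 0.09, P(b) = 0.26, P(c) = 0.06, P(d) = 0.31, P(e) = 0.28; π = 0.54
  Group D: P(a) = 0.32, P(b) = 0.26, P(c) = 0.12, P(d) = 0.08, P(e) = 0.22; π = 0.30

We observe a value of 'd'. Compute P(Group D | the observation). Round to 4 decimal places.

0.1047

Posterior ∝ prior × likelihood, so P(k | x) ∝ w_k f_k(x); normalise over all components.
Categorical probabilities:
  f_A = P(d | comp) = 0.21
  f_B = P(d | comp) = 0.27
  f_C = P(d | comp) = 0.31
  f_D = P(d | comp) = 0.08
Weight by the priors:
  w_A·f_A = 0.09 × 0.21 = 0.0189
  w_B·f_B = 0.07 × 0.27 = 0.0189
  w_C·f_C = 0.54 × 0.31 = 0.1674
  w_D·f_D = 0.30 × 0.08 = 0.024
Evidence: 0.0189 + 0.0189 + 0.1674 + 0.024 = 0.2292
P(Group D | the observation) = 0.024 / 0.2292 ≈ 0.1047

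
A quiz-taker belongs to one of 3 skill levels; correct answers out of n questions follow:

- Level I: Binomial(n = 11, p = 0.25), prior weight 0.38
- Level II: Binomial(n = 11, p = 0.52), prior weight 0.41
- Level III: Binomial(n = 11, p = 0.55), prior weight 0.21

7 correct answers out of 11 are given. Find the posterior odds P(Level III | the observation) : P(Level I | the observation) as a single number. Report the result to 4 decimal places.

The posterior odds equal the prior odds times the likelihood ratio: (w_i/w_j)·(f_i(x)/f_j(x)).
Evaluate each component's likelihood at the observed value:
  p_I = C(11,7)·0.25^7·0.75^4 = 330·6.10352e-05·0.316406 = 0.00637293
  p_II = C(11,7)·0.52^7·0.48^4 = 330·0.0102807·0.0530842 = 0.180095
  p_III = C(11,7)·0.55^7·0.45^4 = 330·0.0152244·0.0410062 = 0.206017
0.0432635 / 0.00242171 ≈ 17.8649

17.8649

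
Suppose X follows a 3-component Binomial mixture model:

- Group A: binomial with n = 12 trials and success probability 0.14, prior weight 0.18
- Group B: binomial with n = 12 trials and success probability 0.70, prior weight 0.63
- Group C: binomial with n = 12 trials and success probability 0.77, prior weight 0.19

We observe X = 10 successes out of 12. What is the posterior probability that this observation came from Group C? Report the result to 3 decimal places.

0.315

By Bayes' theorem, P(k | x) = P(Z=k) f_k(x) / Σ_j P(Z=j) f_j(x).
Binomial probabilities:
  f_A = C(12,10)·0.14^10·0.86^2 = 66·2.89255e-09·0.7396 = 1.41196e-07
  f_B = C(12,10)·0.70^10·0.30^2 = 66·0.0282475·0.09 = 0.16779
  f_C = C(12,10)·0.77^10·0.23^2 = 66·0.0732668·0.0529 = 0.255804
Weight by the priors:
  P(Z=A)·f_A = 0.18 × 1.41196e-07 = 2.54152e-08
  P(Z=B)·f_B = 0.63 × 0.16779 = 0.105708
  P(Z=C)·f_C = 0.19 × 0.255804 = 0.0486027
Marginal: 2.54152e-08 + 0.105708 + 0.0486027 = 0.154311
Responsibility of Group C: 0.0486027 / 0.154311 ≈ 0.315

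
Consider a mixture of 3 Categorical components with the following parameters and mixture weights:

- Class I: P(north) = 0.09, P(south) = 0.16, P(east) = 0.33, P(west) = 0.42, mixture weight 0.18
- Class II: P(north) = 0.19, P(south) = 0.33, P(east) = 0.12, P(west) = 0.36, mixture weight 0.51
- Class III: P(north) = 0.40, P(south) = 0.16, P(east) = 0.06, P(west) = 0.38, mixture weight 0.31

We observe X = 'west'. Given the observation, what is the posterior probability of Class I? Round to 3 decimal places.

0.201

Apply Bayes' rule: the posterior for each component is proportional to its prior times its likelihood at x.
Component likelihoods at x = 'west':
  f_I = P(west | comp) = 0.42
  f_II = P(west | comp) = 0.36
  f_III = P(west | comp) = 0.38
Prior × likelihood for each component:
  w_I·f_I = 0.18 × 0.42 = 0.0756
  w_II·f_II = 0.51 × 0.36 = 0.1836
  w_III·f_III = 0.31 × 0.38 = 0.1178
Normaliser: 0.0756 + 0.1836 + 0.1178 = 0.377
So the posterior for Class I is 0.0756 / 0.377 ≈ 0.201.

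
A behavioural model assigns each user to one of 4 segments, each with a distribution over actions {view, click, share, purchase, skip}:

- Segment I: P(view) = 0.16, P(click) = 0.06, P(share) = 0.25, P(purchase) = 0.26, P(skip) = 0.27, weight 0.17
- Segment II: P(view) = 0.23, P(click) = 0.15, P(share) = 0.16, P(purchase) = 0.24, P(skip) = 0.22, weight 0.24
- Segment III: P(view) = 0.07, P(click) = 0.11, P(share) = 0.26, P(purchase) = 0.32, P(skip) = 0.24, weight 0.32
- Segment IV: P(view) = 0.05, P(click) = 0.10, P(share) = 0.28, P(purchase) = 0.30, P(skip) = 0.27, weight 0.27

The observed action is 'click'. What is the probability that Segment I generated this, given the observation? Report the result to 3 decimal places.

0.094

The responsibility of component k is π_k f_k(x) divided by Σ_j π_j f_j(x).
Categorical probabilities:
  p_I = P(click | comp) = 0.06
  p_II = P(click | comp) = 0.15
  p_III = P(click | comp) = 0.11
  p_IV = P(click | comp) = 0.10
Weight by the priors:
  π_I·p_I = 0.17 × 0.06 = 0.0102
  π_II·p_II = 0.24 × 0.15 = 0.036
  π_III·p_III = 0.32 × 0.11 = 0.0352
  π_IV·p_IV = 0.27 × 0.1 = 0.027
Marginal: 0.0102 + 0.036 + 0.0352 + 0.027 = 0.1084
So the posterior for Segment I is 0.0102 / 0.1084 ≈ 0.094.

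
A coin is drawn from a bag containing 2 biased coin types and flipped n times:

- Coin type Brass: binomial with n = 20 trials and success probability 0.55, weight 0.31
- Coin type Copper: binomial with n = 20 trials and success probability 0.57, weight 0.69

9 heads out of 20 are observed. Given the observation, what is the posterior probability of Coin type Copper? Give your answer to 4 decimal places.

The responsibility of component k is π_k f_k(x) divided by Σ_j π_j f_j(x).
Component likelihoods at x = 9 heads out of 20:
  p_Brass = C(20,9)·0.55^9·0.45^11 = 167960·0.00460537·0.000153228 = 0.118524
  p_Copper = C(20,9)·0.57^9·0.43^11 = 167960·0.00635146·9.29294e-05 = 0.0991363
Unnormalised posteriors:
  π_Brass·p_Brass = 0.31 × 0.118524 = 0.0367426
  π_Copper·p_Copper = 0.69 × 0.0991363 = 0.068404
Sum: 0.0367426 + 0.068404 = 0.105147
P(Coin type Copper | 9 heads out of 20) ≈ 0.6506

0.6506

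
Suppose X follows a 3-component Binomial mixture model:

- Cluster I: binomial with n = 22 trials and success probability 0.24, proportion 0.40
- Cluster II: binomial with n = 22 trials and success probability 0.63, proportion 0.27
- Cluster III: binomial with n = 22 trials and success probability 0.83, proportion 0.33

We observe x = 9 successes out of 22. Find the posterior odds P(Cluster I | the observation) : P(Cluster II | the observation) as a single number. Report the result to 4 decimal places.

2.9006

Since P(k|x) ∝ π_k f_k(x), the posterior odds are π_i f_i(x) / (π_j f_j(x)).
Component likelihoods at x = 9 successes out of 22:
  p_I = C(22,9)·0.24^9·0.76^13 = 497420·2.64181e-06·0.0282213 = 0.0370852
  p_II = C(22,9)·0.63^9·0.37^13 = 497420·0.0156338·2.43569e-06 = 0.0189413
  p_III = C(22,9)·0.83^9·0.17^13 = 497420·0.18694·9.90458e-11 = 9.21005e-06
0.0148341 / 0.00511416 ≈ 2.9006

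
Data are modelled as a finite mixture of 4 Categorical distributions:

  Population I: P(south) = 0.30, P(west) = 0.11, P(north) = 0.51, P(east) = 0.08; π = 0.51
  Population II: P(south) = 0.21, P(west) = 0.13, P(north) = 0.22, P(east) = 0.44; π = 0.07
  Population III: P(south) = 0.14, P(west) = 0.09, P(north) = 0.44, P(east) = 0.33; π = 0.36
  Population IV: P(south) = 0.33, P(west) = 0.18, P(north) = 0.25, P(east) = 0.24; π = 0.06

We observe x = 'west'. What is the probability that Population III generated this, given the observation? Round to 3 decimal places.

The responsibility of component k is π_k f_k(x) divided by Σ_j π_j f_j(x).
Component likelihoods at x = 'west':
  p_I = 0.11
  p_II = 0.13
  p_III = 0.09
  p_IV = 0.18
Multiply by the mixture weights:
  π_I·p_I = 0.51 × 0.11 = 0.0561
  π_II·p_II = 0.07 × 0.13 = 0.0091
  π_III·p_III = 0.36 × 0.09 = 0.0324
  π_IV·p_IV = 0.06 × 0.18 = 0.0108
Marginal: 0.0561 + 0.0091 + 0.0324 + 0.0108 = 0.1084
Responsibility of Population III: 0.0324 / 0.1084 ≈ 0.299

0.299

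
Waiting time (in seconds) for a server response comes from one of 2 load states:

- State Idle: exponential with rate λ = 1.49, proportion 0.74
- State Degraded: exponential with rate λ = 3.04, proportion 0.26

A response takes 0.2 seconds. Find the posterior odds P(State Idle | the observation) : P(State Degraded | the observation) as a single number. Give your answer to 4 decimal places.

Only the two components matter; the odds are (w_i f_i(x)) / (w_j f_j(x)).
Exponential densities:
  f_Idle = 1.10603
  f_Degraded = 1.65509
Posterior odds = (w_Idle·f_Idle) / (w_Degraded·f_Degraded) = (0.74·1.10603) / (0.26·1.65509) = 0.818461 / 0.430324 ≈ 1.9020

1.9020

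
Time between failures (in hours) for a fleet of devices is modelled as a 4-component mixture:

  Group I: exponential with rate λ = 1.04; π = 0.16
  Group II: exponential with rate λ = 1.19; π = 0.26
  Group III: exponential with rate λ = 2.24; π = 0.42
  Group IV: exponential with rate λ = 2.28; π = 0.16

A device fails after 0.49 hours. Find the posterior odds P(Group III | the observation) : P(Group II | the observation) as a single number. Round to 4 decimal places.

Posterior odds = (P(Z=i) f_i(x)) / (P(Z=j) f_j(x)); the normalising sum cancels.
Evaluate each component's likelihood at the observed value:
  f_I = 0.624765
  f_II = 0.664217
  f_III = 0.747423
  f_IV = 0.746004
Posterior odds = (P(Z=III)·f_III) / (P(Z=II)·f_II) = (0.42·0.747423) / (0.26·0.664217) = 0.313918 / 0.172696 ≈ 1.8177

1.8177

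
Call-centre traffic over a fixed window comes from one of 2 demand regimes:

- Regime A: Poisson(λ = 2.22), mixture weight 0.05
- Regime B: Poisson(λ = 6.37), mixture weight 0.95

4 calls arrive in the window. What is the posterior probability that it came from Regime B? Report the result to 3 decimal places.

0.953

Posterior ∝ prior × likelihood, so P(k | x) ∝ π_k f_k(x); normalise over all components.
Poisson probabilities:
  L_A = e^(−2.22)·2.22^4/4! = 0.109918
  L_B = e^(−6.37)·6.37^4/4! = 0.11746
Unnormalised posteriors:
  π_A·L_A = 0.05 × 0.109918 = 0.00549588
  π_B·L_B = 0.95 × 0.11746 = 0.111587
Normaliser: 0.00549588 + 0.111587 = 0.117083
P(Regime B | 4 calls) ≈ 0.953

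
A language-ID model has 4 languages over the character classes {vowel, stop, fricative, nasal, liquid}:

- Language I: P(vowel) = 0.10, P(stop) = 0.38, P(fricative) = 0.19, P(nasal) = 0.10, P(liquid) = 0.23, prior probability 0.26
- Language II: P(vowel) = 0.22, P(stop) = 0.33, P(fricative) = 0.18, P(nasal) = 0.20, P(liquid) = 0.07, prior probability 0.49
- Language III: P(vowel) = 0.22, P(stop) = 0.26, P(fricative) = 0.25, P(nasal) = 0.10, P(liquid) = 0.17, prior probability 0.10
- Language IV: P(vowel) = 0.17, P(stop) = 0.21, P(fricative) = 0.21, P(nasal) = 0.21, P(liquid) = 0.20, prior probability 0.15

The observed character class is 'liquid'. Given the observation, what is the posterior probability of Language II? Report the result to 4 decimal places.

0.2431

By Bayes' theorem, P(k | x) = π_k f_k(x) / Σ_j π_j f_j(x).
Component likelihoods at x = 'liquid':
  p_I = P(liquid | comp) = 0.23
  p_II = P(liquid | comp) = 0.07
  p_III = P(liquid | comp) = 0.17
  p_IV = P(liquid | comp) = 0.20
Weight by the priors:
  π_I·p_I = 0.26 × 0.23 = 0.0598
  π_II·p_II = 0.49 × 0.07 = 0.0343
  π_III·p_III = 0.10 × 0.17 = 0.017
  π_IV·p_IV = 0.15 × 0.2 = 0.03
Denominator: 0.0598 + 0.0343 + 0.017 + 0.03 = 0.1411
So the posterior for Language II is 0.0343 / 0.1411 ≈ 0.2431.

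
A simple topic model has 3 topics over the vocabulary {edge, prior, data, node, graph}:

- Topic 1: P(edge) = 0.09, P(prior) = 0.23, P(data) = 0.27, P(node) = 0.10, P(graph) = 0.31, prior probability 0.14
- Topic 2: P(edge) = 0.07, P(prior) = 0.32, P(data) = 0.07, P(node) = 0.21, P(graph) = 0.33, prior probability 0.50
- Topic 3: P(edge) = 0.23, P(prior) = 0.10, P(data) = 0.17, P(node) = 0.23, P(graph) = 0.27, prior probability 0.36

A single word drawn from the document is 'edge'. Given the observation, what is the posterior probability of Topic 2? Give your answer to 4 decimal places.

0.2684

The responsibility of component k is w_k f_k(x) divided by Σ_j w_j f_j(x).
Categorical probabilities:
  f_1 = 0.09
  f_2 = 0.07
  f_3 = 0.23
Multiply by the mixture weights:
  w_1·f_1 = 0.14 × 0.09 = 0.0126
  w_2·f_2 = 0.50 × 0.07 = 0.035
  w_3·f_3 = 0.36 × 0.23 = 0.0828
Sum: 0.0126 + 0.035 + 0.0828 = 0.1304
P(Topic 2 | x) ≈ 0.2684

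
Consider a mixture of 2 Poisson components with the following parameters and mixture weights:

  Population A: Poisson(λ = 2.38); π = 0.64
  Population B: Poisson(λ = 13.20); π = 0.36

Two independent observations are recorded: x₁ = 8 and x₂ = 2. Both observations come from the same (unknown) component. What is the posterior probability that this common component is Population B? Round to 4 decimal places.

0.0062

Posterior ∝ prior × likelihood, so P(k | x) ∝ π_k f_k(x); normalise over all components.
Since both observations come from the same component, the likelihood for component k is f_k(x₁)·f_k(x₂).
  f_A = [0.00236306] × [0.262122] = 0.000619409
  f_B = [0.0423042] × [0.000161224] = 6.82047e-06
Multiply by the mixture weights:
  π_A·f_A = 0.64 × 0.000619409 = 0.000396422
  π_B·f_B = 0.36 × 6.82047e-06 = 2.45537e-06
Evidence: 0.000396422 + 2.45537e-06 = 0.000398877
So the posterior for Population B is 2.45537e-06 / 0.000398877 ≈ 0.0062.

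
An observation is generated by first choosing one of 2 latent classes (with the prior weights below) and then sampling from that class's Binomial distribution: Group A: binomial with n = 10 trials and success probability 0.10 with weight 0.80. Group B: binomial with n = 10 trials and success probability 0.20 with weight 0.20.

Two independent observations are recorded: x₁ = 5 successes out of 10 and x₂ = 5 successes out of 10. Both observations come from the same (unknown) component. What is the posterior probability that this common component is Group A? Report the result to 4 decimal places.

P(component k | x) = π_k·f_k(x) / marginal(x), where marginal(x) = Σ_j π_j·f_j(x).
Since both observations come from the same component, the likelihood for component k is f_k(x₁)·f_k(x₂).
  L_A = [0.00148803] × [0.00148803] = 2.21425e-06
  L_B = [0.0264241] × [0.0264241] = 0.000698234
Prior × likelihood for each component:
  π_A·L_A = 0.80 × 2.21425e-06 = 1.7714e-06
  π_B·L_B = 0.20 × 0.000698234 = 0.000139647
Denominator: 1.7714e-06 + 0.000139647 = 0.000141418
So the posterior for Group A is 1.7714e-06 / 0.000141418 ≈ 0.0125.

0.0125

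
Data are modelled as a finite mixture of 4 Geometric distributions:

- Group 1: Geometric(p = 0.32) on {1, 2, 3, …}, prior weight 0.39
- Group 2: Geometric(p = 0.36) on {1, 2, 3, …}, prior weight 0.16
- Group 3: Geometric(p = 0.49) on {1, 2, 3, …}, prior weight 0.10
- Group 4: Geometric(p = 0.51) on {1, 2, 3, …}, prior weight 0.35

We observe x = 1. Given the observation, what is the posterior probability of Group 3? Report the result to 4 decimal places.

Posterior ∝ prior × likelihood, so P(k | x) ∝ P(Z=k) f_k(x); normalise over all components.
Evaluate each component's likelihood at the observed value:
  L_1 = 0.32·(1−0.32)^0 = 0.32·1 = 0.32
  L_2 = 0.36·(1−0.36)^0 = 0.36·1 = 0.36
  L_3 = 0.49·(1−0.49)^0 = 0.49·1 = 0.49
  L_4 = 0.51·(1−0.51)^0 = 0.51·1 = 0.51
Unnormalised posteriors:
  P(Z=1)·L_1 = 0.39 × 0.32 = 0.1248
  P(Z=2)·L_2 = 0.16 × 0.36 = 0.0576
  P(Z=3)·L_3 = 0.10 × 0.49 = 0.049
  P(Z=4)·L_4 = 0.35 × 0.51 = 0.1785
Sum: 0.1248 + 0.0576 + 0.049 + 0.1785 = 0.4099
Responsibility of Group 3: 0.049 / 0.4099 ≈ 0.1195

0.1195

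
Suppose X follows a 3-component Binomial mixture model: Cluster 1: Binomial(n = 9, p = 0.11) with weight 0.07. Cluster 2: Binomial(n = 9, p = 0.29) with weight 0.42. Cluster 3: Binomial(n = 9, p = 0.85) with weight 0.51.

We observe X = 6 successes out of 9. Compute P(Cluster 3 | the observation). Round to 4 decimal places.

P(component k | x) = π_k·f_k(x) / marginal(x), where marginal(x) = Σ_j π_j·f_j(x).
Component likelihoods at x = 6 successes out of 9:
  f_1 = C(9,6)·0.11^6·0.89^3 = 84·1.77156e-06·0.704969 = 0.000104907
  f_2 = C(9,6)·0.29^6·0.71^3 = 84·0.000594823·0.357911 = 0.0178831
  f_3 = C(9,6)·0.85^6·0.15^3 = 84·0.37715·0.003375 = 0.106922
Weight by the priors:
  π_1·f_1 = 0.07 × 0.000104907 = 7.34351e-06
  π_2·f_2 = 0.42 × 0.0178831 = 0.00751089
  π_3·f_3 = 0.51 × 0.106922 = 0.0545302
Denominator: 7.34351e-06 + 0.00751089 + 0.0545302 = 0.0620484
Responsibility of Cluster 3: 0.0545302 / 0.0620484 ≈ 0.8788

0.8788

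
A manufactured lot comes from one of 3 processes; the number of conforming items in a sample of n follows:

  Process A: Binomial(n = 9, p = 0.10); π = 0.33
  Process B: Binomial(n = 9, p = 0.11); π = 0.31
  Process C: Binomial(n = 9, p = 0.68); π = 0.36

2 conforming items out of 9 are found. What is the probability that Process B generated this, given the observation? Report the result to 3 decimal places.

Posterior ∝ prior × likelihood, so P(k | x) ∝ π_k f_k(x); normalise over all components.
Component likelihoods at x = 2 conforming items out of 9:
  p_A = C(9,2)·0.10^2·0.90^7 = 36·0.01·0.478297 = 0.172187
  p_B = C(9,2)·0.11^2·0.89^7 = 36·0.0121·0.442313 = 0.192672
  p_C = C(9,2)·0.68^2·0.32^7 = 36·0.4624·0.000343597 = 0.00571966
Weight by the priors:
  π_A·p_A = 0.33 × 0.172187 = 0.0568217
  π_B·p_B = 0.31 × 0.192672 = 0.0597282
  π_C·p_C = 0.36 × 0.00571966 = 0.00205908
Evidence: 0.0568217 + 0.0597282 + 0.00205908 = 0.118609
P(Process B | data) ≈ 0.504

0.504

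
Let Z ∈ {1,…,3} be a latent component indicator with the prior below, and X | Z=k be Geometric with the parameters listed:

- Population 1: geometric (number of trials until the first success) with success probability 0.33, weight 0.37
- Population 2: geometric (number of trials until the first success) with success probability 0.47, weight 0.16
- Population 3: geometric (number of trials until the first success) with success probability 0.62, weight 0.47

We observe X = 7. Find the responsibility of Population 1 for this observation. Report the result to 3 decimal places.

0.813

The responsibility of component k is P(Z=k) f_k(x) divided by Σ_j P(Z=j) f_j(x).
Evaluate each component's likelihood at the observed value:
  p_1 = 0.0298513
  p_2 = 0.0104172
  p_3 = 0.00186678
Unnormalised posteriors:
  P(Z=1)·p_1 = 0.37 × 0.0298513 = 0.011045
  P(Z=2)·p_2 = 0.16 × 0.0104172 = 0.00166676
  P(Z=3)·p_3 = 0.47 × 0.00186678 = 0.000877387
Marginal: 0.011045 + 0.00166676 + 0.000877387 = 0.0135891
P(Population 1 | 7) = 0.011045 / 0.0135891 ≈ 0.813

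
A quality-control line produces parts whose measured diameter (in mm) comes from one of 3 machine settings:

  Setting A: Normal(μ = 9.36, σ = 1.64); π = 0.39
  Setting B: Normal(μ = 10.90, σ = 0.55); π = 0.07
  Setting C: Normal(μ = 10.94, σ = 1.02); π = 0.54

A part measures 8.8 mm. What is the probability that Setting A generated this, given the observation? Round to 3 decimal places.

0.793

The responsibility of component k is P(Z=k) f_k(x) divided by Σ_j P(Z=j) f_j(x).
Evaluate each component's likelihood at the observed value:
  p_A = (1/(1.64·√(2π)))·exp(−(8.8−9.36)²/(2·1.64²)) = 0.243257·exp(-0.05830) = 0.229481
  p_B = (1/(0.55·√(2π)))·exp(−(8.8−10.90)²/(2·0.55²)) = 0.725350·exp(-7.28926) = 0.000495295
  p_C = (1/(1.02·√(2π)))·exp(−(8.8−10.94)²/(2·1.02²)) = 0.391120·exp(-2.20088) = 0.043299
Weight by the priors:
  P(Z=A)·p_A = 0.39 × 0.229481 = 0.0894977
  P(Z=B)·p_B = 0.07 × 0.000495295 = 3.46706e-05
  P(Z=C)·p_C = 0.54 × 0.043299 = 0.0233815
Evidence: 0.0894977 + 3.46706e-05 + 0.0233815 = 0.112914
Responsibility of Setting A: 0.0894977 / 0.112914 ≈ 0.793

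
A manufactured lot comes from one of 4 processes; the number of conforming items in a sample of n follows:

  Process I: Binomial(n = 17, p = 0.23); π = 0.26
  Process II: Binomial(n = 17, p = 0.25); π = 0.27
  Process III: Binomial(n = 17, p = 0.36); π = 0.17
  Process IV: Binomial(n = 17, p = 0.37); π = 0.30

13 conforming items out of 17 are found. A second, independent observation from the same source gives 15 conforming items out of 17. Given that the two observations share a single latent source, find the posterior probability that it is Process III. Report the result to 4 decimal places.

0.2243

Apply Bayes' rule: the posterior for each component is proportional to its prior times its likelihood at x.
Since both observations come from the same component, the likelihood for component k is f_k(x₁)·f_k(x₂).
  p_I = [4.21698e-06] × [2.15e-08] = 9.0665e-14
  p_II = [1.12213e-05] × [7.12462e-08] = 7.99473e-13
  p_III = [0.000681129] × [1.23151e-05] = 8.38814e-09
  p_IV = [0.000913191] × [1.79989e-05] = 1.64364e-08
Multiply by the mixture weights:
  P(Z=I)·p_I = 0.26 × 9.0665e-14 = 2.35729e-14
  P(Z=II)·p_II = 0.27 × 7.99473e-13 = 2.15858e-13
  P(Z=III)·p_III = 0.17 × 8.38814e-09 = 1.42598e-09
  P(Z=IV)·p_IV = 0.30 × 1.64364e-08 = 4.93093e-09
Sum: 2.35729e-14 + 2.15858e-13 + 1.42598e-09 + 4.93093e-09 = 6.35715e-09
P(Process III | x₁,x₂) ≈ 0.2243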